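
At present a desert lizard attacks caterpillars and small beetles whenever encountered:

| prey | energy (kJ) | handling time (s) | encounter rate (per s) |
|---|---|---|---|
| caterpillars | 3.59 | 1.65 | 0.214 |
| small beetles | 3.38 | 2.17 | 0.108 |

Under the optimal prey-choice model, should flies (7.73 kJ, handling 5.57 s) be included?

Yes

Current rate: (0.214×3.59 + 0.108×3.38)/(1 + 0.214×1.65 + 0.108×2.17) = 0.7139 kJ/s.
flies: E/h = 7.73/5.57 = 1.388 kJ/s.
Since 1.388 > R, including flies increases the long-run rate.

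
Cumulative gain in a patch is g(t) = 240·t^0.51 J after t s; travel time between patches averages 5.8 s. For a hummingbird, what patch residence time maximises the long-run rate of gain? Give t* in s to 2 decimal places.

Optimal t* satisfies g'(t*) = g(t*)/(T + t*).
g'(t) = 0.51·240·t^-0.49. Setting 0.51·240·t^-0.49 = 240·t^0.51/(5.8+t) gives 0.51(5.8+t) = t, so 0.49·t = 0.51×5.8.
t* = 0.51×5.8/0.49 = 6.037 s.

6.04 s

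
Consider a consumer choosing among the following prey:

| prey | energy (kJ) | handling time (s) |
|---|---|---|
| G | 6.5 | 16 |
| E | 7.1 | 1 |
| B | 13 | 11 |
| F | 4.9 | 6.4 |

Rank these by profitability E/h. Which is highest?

In descending order of E/h:
E: 7.1/1 = 7.1 kJ/s
B: 13/11 = 1.18 kJ/s
F: 4.9/6.4 = 0.766 kJ/s
G: 6.5/16 = 0.406 kJ/s

E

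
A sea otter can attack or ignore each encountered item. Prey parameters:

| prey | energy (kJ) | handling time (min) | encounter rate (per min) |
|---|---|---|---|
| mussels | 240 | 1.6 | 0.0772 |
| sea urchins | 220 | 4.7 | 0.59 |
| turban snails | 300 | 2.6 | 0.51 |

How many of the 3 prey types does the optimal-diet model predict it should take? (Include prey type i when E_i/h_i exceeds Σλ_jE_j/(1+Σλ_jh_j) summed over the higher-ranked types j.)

2

Rank by E/h (kJ/min): mussels 150, turban snails 115, sea urchins 46.8. Include each in turn until the next type's E/h falls below the running intake rate.
Rate on top 1: 16.49. turban snails: 115 > 16.49 → include.
Rate on top 2: 70.03. sea urchins: 46.8 < 70.03 → exclude; stop.
Optimal diet: mussels, turban snails — 2 of 3 types.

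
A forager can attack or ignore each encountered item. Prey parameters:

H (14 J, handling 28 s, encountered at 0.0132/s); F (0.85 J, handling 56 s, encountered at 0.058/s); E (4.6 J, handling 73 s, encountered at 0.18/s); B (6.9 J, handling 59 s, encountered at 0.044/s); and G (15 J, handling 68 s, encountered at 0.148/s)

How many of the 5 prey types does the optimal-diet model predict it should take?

E/h in descending order: H 0.5, G 0.221, B 0.117, E 0.063, F 0.0152 J/s. The optimal diet is the largest prefix of this list for which every included type satisfies E_i/h_i > R on the types above it.
Rate on top 1: 0.1349. G: 0.221 > 0.1349 → include.
Rate on top 2: 0.2103. B: 0.117 < 0.2103 → exclude; stop.
Optimal diet: H, G — 2 of 5 types.

2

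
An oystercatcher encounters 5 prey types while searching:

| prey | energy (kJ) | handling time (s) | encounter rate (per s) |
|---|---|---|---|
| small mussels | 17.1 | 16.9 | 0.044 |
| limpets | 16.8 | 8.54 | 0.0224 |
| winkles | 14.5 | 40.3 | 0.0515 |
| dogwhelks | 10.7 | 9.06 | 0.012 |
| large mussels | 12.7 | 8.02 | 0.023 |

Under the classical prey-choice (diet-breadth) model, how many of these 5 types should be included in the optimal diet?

Rank by E/h (kJ/s): limpets 1.97, large mussels 1.58, dogwhelks 1.18, small mussels 1.01, winkles 0.36. Include each in turn until the next type's E/h falls below the running intake rate.
Rate on top 1: 0.3159. large mussels: 1.58 > 0.3159 → include.
Rate on top 2: 0.4859. dogwhelks: 1.18 > 0.4859 → include.
Rate on top 3: 0.5368. small mussels: 1.01 > 0.5368 → include.
Rate on top 4: 0.6953. winkles: 0.36 < 0.6953 → exclude; stop.
Optimal diet: limpets, large mussels, dogwhelks, small mussels — 4 of 5 types.

4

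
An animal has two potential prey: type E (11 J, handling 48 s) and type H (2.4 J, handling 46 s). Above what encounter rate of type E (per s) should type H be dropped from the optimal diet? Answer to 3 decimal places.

The zero-one rule: include type H iff E₂/h₂ > λE₁/(1+λh₁). Equality gives the switch point.
λE₁h₂ = E₂ + λE₂h₁ ⇒ λ = E₂/(E₁h₂ − E₂h₁) = 2.4/(506 − 115.2) = 0.006141 per s.

0.006 per s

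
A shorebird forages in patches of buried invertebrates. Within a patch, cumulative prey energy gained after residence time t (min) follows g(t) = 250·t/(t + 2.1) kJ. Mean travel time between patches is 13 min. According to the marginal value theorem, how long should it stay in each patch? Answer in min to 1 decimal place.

Maximise g(t)/(T+t): set derivative to zero → g'(t)(T+t) = g(t).
g'(t) = 250·2.1/(t + 2.1)². Setting 250·2.1/(t+2.1)² = 250t/[(t+2.1)(13+t)] gives 2.1(13+t) = t(t+2.1), so t² = 2.1×13 = 27.3.
t* = √27.3 = 5.225 min.

5.2 min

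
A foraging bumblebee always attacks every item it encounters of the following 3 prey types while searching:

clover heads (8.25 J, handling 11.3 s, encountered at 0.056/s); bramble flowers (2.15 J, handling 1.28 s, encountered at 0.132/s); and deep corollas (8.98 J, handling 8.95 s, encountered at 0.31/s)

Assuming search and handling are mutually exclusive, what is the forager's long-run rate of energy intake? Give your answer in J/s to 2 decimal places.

Energy encountered per unit search time: 0.056×8.25 + 0.132×2.15 + 0.31×8.98 = 3.53 J/s.
Handling time per unit search time: 0.056×11.3 + 0.132×1.28 + 0.31×8.95 = 3.576.
Rate = 3.53/(1 + 3.576) = 0.7713 J/s.

0.77 J/s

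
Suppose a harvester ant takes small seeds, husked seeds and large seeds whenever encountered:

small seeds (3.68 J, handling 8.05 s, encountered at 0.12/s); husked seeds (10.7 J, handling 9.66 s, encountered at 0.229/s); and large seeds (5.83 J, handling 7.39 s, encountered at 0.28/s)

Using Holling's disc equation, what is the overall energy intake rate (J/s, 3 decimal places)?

0.724 J/s

Energy encountered per unit search time: 0.12×3.68 + 0.229×10.7 + 0.28×5.83 = 4.524 J/s.
Handling time per unit search time: 0.12×8.05 + 0.229×9.66 + 0.28×7.39 = 5.247.
Rate = 4.524/(1 + 5.247) = 0.7242 J/s.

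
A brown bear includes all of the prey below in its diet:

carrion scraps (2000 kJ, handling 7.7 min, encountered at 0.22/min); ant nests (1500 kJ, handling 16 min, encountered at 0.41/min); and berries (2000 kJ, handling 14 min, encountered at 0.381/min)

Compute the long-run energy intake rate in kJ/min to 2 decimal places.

Energy encountered per unit search time: 0.22×2000 + 0.41×1500 + 0.381×2000 = 1817 kJ/min.
Handling time per unit search time: 0.22×7.7 + 0.41×16 + 0.381×14 = 13.59.
Rate = 1817/(1 + 13.59) = 124.6 kJ/min.

124.55 kJ/min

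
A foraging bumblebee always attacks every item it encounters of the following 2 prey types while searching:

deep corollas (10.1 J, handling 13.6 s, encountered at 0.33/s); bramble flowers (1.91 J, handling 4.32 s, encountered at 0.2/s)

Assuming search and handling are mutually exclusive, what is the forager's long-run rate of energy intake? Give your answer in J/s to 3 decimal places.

Energy encountered per unit search time: 0.33×10.1 + 0.2×1.91 = 3.715 J/s.
Handling time per unit search time: 0.33×13.6 + 0.2×4.32 = 5.352.
Rate = 3.715/(1 + 5.352) = 0.5849 J/s.

0.585 J/s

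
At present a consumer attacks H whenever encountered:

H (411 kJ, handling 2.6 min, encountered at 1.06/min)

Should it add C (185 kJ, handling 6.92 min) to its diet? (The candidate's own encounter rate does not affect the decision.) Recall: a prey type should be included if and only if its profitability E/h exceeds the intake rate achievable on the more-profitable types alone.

No

On H alone, R = ΣλE/(1+Σλh) = 435.7/3.756 = 116 kJ/min.
Profitability of C: 185/6.92 = 26.73 kJ/min.
Since 26.73 < R, time spent handling C is better spent searching.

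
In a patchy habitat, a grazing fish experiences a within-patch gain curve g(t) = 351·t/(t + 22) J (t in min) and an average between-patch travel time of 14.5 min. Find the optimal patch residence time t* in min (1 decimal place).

By the marginal value theorem, leave when the instantaneous gain rate g'(t) equals the habitat-wide average g(t)/(T + t).
g'(t) = 351·22/(t + 22)². Setting 351·22/(t+22)² = 351t/[(t+22)(14.5+t)] gives 22(14.5+t) = t(t+22), so t² = 22×14.5 = 319.
t* = √319 = 17.86 min.

17.9 min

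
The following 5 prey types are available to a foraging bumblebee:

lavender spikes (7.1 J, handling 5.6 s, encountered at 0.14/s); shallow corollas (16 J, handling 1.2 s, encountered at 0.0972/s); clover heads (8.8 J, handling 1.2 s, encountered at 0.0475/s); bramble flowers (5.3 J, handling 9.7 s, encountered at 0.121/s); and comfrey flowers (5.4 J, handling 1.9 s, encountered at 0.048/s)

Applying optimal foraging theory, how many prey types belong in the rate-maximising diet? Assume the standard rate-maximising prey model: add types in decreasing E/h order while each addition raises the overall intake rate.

3

E/h in descending order: shallow corollas 13.3, clover heads 7.33, comfrey flowers 2.84, lavender spikes 1.27, bramble flowers 0.546 J/s. The optimal diet is the largest prefix of this list for which every included type satisfies E_i/h_i > R on the types above it.
Rate on top 1: 1.393. clover heads: 7.33 > 1.393 → include.
Rate on top 2: 1.681. comfrey flowers: 2.84 > 1.681 → include.
Rate on top 3: 1.765. lavender spikes: 1.27 < 1.765 → exclude; stop.
Optimal diet: shallow corollas, clover heads, comfrey flowers — 3 of 5 types.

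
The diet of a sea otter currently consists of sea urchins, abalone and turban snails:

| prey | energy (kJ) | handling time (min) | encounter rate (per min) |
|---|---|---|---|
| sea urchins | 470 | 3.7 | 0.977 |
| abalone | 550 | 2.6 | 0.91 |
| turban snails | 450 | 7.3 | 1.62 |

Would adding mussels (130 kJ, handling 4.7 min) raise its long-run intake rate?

No

Intake rate on the current diet: R = (0.977×470 + 0.91×550 + 1.62×450) / (1 + 0.977×3.7 + 0.91×2.6 + 1.62×7.3) = 1689/18.81 = 89.79 kJ/min.
Profitability of mussels: 130/4.7 = 27.66 kJ/min.
27.66 < 89.79, so adding mussels would lower the average — exclude it.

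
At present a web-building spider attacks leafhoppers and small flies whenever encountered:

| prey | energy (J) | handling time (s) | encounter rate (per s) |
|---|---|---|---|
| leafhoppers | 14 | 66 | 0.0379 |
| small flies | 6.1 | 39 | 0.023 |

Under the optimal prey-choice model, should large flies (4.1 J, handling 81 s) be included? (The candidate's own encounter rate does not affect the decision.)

No

Current rate: (0.0379×14 + 0.023×6.1)/(1 + 0.0379×66 + 0.023×39) = 0.1525 J/s.
Profitability of large flies: 4.1/81 = 0.05062 J/s.
0.05062 < 0.1525, so adding large flies would lower the average — exclude it.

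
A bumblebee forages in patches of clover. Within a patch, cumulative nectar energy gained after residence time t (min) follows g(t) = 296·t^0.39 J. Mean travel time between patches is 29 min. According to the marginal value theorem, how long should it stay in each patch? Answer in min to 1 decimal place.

Optimal t* satisfies g'(t*) = g(t*)/(T + t*).
g'(t) = 0.39·296·t^-0.61. Setting 0.39·296·t^-0.61 = 296·t^0.39/(29+t) gives 0.39(29+t) = t, so 0.61·t = 0.39×29.
t* = 0.39×29/0.61 = 18.54 min.

18.5 min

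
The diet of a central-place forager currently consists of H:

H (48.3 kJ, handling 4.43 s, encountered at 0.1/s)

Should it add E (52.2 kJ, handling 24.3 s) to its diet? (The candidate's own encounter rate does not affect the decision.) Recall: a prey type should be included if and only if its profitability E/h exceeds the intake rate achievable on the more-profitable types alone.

No

Intake rate on the current diet: R = (0.1×48.3) / (1 + 0.1×4.43) = 4.83/1.443 = 3.347 kJ/s.
E: E/h = 52.2/24.3 = 2.148 kJ/s.
2.148 < 3.347, so adding E would lower the average — exclude it.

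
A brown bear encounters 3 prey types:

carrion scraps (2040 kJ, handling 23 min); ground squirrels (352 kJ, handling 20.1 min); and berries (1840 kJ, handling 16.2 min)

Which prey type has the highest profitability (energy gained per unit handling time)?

berries

Profitability E/h (kJ/min): carrion scraps = 2040/23 = 88.7, ground squirrels = 352/20.1 = 17.5, berries = 1840/16.2 = 114.
Ranked: berries > carrion scraps > ground squirrels.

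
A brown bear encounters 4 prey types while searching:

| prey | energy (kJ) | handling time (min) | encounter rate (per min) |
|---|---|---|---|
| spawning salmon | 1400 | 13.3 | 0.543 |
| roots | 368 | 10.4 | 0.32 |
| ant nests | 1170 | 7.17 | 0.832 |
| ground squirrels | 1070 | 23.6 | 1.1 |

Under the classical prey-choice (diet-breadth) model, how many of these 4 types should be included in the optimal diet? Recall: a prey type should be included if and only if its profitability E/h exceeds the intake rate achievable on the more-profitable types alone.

Profitabilities (E/h, kJ/min): ant nests 163, spawning salmon 105, ground squirrels 45.3, roots 35.4. Add prey in this order while the next type's profitability exceeds the intake rate on those already taken.
Rate on top 1: 139.8. spawning salmon: 105 < 139.8 → exclude; stop.
Optimal diet: ant nests — 1 of 4 types.

1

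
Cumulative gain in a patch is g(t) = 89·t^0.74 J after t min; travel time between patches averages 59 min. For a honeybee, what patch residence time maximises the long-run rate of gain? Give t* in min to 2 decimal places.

Maximise g(t)/(T+t): set derivative to zero → g'(t)(T+t) = g(t).
g'(t) = 0.74·89·t^-0.26. Setting 0.74·89·t^-0.26 = 89·t^0.74/(59+t) gives 0.74(59+t) = t, so 0.26·t = 0.74×59.
t* = 0.74×59/0.26 = 167.9 min.

167.92 min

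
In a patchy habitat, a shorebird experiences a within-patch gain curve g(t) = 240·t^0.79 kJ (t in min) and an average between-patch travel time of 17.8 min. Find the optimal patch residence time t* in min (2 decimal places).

66.96 min

Maximise g(t)/(T+t): set derivative to zero → g'(t)(T+t) = g(t).
g'(t) = 0.79·240·t^-0.21. Setting 0.79·240·t^-0.21 = 240·t^0.79/(17.8+t) gives 0.79(17.8+t) = t, so 0.21·t = 0.79×17.8.
t* = 0.79×17.8/0.21 = 66.96 min.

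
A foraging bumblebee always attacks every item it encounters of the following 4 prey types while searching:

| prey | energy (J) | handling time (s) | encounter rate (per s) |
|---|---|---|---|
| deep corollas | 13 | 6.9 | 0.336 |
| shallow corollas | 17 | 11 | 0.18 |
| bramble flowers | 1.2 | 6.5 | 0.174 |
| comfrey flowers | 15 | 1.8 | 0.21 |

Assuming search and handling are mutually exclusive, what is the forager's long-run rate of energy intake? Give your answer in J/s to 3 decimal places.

R = (0.336×13 + 0.18×17 + 0.174×1.2 + 0.21×15) / (1 + 0.336×6.9 + 0.18×11 + 0.174×6.5 + 0.21×1.8) = 10.79/6.807 = 1.585 J/s.

1.585 J/s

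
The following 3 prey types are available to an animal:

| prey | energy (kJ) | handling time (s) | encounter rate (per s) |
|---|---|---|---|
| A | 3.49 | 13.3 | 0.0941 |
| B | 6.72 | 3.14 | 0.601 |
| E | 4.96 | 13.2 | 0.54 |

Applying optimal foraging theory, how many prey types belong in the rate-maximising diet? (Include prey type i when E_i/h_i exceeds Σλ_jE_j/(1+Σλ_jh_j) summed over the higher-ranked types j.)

Rank by E/h (kJ/s): B 2.14, E 0.376, A 0.262. Include each in turn until the next type's E/h falls below the running intake rate.
Rate on top 1: 1.399. E: 0.376 < 1.399 → exclude; stop.
Optimal diet: B — 1 of 3 types.

1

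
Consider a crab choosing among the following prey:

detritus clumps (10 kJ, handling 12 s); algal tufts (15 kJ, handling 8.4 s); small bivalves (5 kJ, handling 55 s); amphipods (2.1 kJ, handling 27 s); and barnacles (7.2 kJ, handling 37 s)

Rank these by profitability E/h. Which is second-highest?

In descending order of E/h:
algal tufts: 15/8.4 = 1.79 kJ/s
detritus clumps: 10/12 = 0.833 kJ/s
barnacles: 7.2/37 = 0.195 kJ/s
small bivalves: 5/55 = 0.0909 kJ/s
amphipods: 2.1/27 = 0.0778 kJ/s

detritus clumps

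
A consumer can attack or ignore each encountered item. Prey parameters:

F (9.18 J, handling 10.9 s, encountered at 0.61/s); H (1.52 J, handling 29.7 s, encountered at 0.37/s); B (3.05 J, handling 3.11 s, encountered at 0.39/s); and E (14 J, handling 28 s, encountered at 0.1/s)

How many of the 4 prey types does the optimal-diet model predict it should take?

E/h in descending order: B 0.981, F 0.842, E 0.5, H 0.0512 J/s. The optimal diet is the largest prefix of this list for which every included type satisfies E_i/h_i > R on the types above it.
Rate on top 1: 0.5375. F: 0.842 > 0.5375 → include.
Rate on top 2: 0.7661. E: 0.5 < 0.7661 → exclude; stop.
Optimal diet: B, F — 2 of 4 types.

2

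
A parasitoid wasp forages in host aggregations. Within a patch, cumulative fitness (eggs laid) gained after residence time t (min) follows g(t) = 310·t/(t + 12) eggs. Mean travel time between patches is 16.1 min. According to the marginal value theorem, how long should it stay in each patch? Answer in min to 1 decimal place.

13.9 min

Optimal t* satisfies g'(t*) = g(t*)/(T + t*).
g'(t) = 310·12/(t + 12)². Setting 310·12/(t+12)² = 310t/[(t+12)(16.1+t)] gives 12(16.1+t) = t(t+12), so t² = 12×16.1 = 193.2.
t* = √193.2 = 13.9 min.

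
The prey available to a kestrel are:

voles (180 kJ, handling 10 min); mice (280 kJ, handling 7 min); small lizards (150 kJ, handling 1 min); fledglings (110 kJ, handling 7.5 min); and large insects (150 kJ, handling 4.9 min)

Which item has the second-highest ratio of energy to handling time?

In descending order of E/h:
small lizards: 150/1 = 150 kJ/min
mice: 280/7 = 40 kJ/min
large insects: 150/4.9 = 30.6 kJ/min
voles: 180/10 = 18 kJ/min
fledglings: 110/7.5 = 14.7 kJ/min

mice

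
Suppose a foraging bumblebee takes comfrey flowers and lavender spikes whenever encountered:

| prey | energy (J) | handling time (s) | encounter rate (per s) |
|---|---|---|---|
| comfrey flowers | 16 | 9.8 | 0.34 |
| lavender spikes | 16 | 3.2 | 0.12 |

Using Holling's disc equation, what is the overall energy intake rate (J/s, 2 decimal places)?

R = (0.34×16 + 0.12×16) / (1 + 0.34×9.8 + 0.12×3.2) = 7.36/4.716 = 1.561 J/s.

1.56 J/s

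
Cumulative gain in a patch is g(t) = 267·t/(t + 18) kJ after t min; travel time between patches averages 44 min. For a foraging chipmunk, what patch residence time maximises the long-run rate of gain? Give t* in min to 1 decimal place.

28.1 min

Optimal t* satisfies g'(t*) = g(t*)/(T + t*).
g'(t) = 267·18/(t + 18)². Setting 267·18/(t+18)² = 267t/[(t+18)(44+t)] gives 18(44+t) = t(t+18), so t² = 18×44 = 792.
t* = √792 = 28.14 min.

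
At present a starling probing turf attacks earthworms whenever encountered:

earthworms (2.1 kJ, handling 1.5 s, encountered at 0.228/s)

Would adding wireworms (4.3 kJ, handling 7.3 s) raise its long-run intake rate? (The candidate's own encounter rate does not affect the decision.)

Intake rate on the current diet: R = (0.228×2.1) / (1 + 0.228×1.5) = 0.4788/1.342 = 0.3568 kJ/s.
wireworms: E/h = 4.3/7.3 = 0.589 kJ/s.
0.589 > 0.3568, so adding wireworms raises the average — include it.

Yes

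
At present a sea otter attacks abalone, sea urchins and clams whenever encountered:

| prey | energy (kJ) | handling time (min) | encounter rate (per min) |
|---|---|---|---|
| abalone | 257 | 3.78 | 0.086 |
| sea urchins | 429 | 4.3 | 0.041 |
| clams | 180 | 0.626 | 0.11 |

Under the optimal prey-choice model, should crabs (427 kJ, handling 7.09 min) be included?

On abalone, sea urchins and clams alone, R = ΣλE/(1+Σλh) = 59.49/1.57 = 37.89 kJ/min.
crabs: E/h = 427/7.09 = 60.23 kJ/min.
60.23 > 37.89, so adding crabs raises the average — include it.

Yes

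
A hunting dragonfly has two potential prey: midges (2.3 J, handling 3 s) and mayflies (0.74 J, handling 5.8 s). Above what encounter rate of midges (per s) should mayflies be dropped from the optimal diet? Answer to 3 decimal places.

0.067 per s

Drop mayflies once their profitability E₂/h₂ falls below the rate achievable on midges alone: E₂/h₂ = λE₁/(1 + λh₁).
Solve for λ: λE₁h₂ = E₂(1 + λh₁) → λ(E₁h₂ − E₂h₁) = E₂ → λ = E₂/(E₁h₂ − E₂h₁).
λ = 0.74/(2.3×5.8 − 0.74×3) = 0.74/11.12 = 0.06655 per s.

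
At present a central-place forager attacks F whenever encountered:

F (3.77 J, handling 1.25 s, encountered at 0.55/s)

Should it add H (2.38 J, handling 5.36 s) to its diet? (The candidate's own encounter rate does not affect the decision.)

No

On F alone, R = ΣλE/(1+Σλh) = 2.074/1.688 = 1.229 J/s.
Profitability of H: 2.38/5.36 = 0.444 J/s.
Since 0.444 < R, time spent handling H is better spent searching.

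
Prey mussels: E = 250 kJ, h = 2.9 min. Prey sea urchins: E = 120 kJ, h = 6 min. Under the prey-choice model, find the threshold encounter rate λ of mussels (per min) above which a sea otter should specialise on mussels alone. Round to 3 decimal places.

At the threshold, the rate on mussels alone equals the profitability of sea urchins: λ·250/(1 + λ·2.9) = 120/6 = 20.
Rearranging, λ(250 − 20×2.9) = 20, so λ = 20/192 = 0.1042 per min.

0.104 per min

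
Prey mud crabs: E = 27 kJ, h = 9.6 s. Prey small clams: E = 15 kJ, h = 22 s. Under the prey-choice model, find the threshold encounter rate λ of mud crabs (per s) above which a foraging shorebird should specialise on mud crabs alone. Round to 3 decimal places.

At the threshold, the rate on mud crabs alone equals the profitability of small clams: λ·27/(1 + λ·9.6) = 15/22 = 0.6818.
Rearranging, λ(27 − 0.6818×9.6) = 0.6818, so λ = 0.6818/20.45 = 0.03333 per s.

0.033 per s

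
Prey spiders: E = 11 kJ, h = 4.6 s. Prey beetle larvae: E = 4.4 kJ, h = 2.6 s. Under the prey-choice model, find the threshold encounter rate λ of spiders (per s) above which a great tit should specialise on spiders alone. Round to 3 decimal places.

0.526 per s

Drop beetle larvae once their profitability E₂/h₂ falls below the rate achievable on spiders alone: E₂/h₂ = λE₁/(1 + λh₁).
Solve for λ: λE₁h₂ = E₂(1 + λh₁) → λ(E₁h₂ − E₂h₁) = E₂ → λ = E₂/(E₁h₂ − E₂h₁).
λ = 4.4/(11×2.6 − 4.4×4.6) = 4.4/8.36 = 0.5263 per s.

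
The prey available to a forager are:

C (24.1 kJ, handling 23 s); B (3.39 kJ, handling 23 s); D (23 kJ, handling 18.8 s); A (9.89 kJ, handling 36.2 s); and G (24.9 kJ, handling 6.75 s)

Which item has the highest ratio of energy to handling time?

G

Profitability E/h (kJ/s): C = 24.1/23 = 1.05, B = 3.39/23 = 0.147, D = 23/18.8 = 1.22, A = 9.89/36.2 = 0.273, G = 24.9/6.75 = 3.69.
Ranked: G > D > C > A > B.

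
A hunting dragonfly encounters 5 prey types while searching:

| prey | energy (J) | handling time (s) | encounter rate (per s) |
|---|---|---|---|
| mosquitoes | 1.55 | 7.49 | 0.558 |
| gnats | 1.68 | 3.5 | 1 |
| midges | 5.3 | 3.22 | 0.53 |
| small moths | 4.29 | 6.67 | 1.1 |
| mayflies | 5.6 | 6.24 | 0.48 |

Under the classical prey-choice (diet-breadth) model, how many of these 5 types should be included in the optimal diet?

E/h in descending order: midges 1.65, mayflies 0.897, small moths 0.643, gnats 0.48, mosquitoes 0.207 J/s. The optimal diet is the largest prefix of this list for which every included type satisfies E_i/h_i > R on the types above it.
Rate on top 1: 1.038. mayflies: 0.897 < 1.038 → exclude; stop.
Optimal diet: midges — 1 of 5 types.

1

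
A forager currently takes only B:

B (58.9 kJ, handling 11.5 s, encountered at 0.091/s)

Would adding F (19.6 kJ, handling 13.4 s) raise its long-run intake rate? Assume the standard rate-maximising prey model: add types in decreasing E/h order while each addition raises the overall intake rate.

On B alone, R = ΣλE/(1+Σλh) = 5.36/2.046 = 2.619 kJ/s.
F: E/h = 19.6/13.4 = 1.463 kJ/s.
Since 1.463 < R, time spent handling F is better spent searching.

No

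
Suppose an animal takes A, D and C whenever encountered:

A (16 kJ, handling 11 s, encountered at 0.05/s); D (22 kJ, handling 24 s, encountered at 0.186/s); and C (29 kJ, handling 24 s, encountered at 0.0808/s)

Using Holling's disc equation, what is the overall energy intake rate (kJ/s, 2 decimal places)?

R = Σλ_iE_i / (1 + Σλ_ih_i)
Numerator: 0.05×16 + 0.186×22 + 0.0808×29 = 7.235
Denominator: 1 + 0.05×11 + 0.186×24 + 0.0808×24 = 7.953
R = 7.235/7.953 = 0.9097 kJ/s

0.91 kJ/s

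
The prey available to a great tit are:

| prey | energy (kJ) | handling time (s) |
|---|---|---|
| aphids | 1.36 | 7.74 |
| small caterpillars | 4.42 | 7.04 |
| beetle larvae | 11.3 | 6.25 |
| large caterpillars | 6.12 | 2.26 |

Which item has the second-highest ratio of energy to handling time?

beetle larvae

Profitability E/h (kJ/s): aphids = 1.36/7.74 = 0.176, small caterpillars = 4.42/7.04 = 0.628, beetle larvae = 11.3/6.25 = 1.81, large caterpillars = 6.12/2.26 = 2.71.
Ranked: large caterpillars > beetle larvae > small caterpillars > aphids.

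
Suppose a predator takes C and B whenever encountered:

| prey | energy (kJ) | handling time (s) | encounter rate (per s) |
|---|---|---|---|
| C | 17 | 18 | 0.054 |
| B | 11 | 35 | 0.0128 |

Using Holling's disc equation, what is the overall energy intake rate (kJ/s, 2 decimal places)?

R = (0.054×17 + 0.0128×11) / (1 + 0.054×18 + 0.0128×35) = 1.059/2.42 = 0.4375 kJ/s.

0.44 kJ/s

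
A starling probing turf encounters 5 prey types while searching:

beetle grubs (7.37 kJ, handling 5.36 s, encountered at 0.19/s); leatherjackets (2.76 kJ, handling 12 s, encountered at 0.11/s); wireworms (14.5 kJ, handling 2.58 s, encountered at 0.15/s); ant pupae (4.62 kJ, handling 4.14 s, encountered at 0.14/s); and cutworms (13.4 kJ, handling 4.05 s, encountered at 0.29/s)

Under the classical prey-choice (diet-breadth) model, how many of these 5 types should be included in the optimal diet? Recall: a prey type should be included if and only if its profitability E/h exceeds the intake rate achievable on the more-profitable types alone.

Rank by E/h (kJ/s): wireworms 5.62, cutworms 3.31, beetle grubs 1.38, ant pupae 1.12, leatherjackets 0.23. Include each in turn until the next type's E/h falls below the running intake rate.
Rate on top 1: 1.568. cutworms: 3.31 > 1.568 → include.
Rate on top 2: 2.366. beetle grubs: 1.38 < 2.366 → exclude; stop.
Optimal diet: wireworms, cutworms — 2 of 5 types.

2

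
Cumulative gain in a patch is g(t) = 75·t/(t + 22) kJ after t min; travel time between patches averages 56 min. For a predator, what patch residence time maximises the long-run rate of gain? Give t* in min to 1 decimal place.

Maximise g(t)/(T+t): set derivative to zero → g'(t)(T+t) = g(t).
g'(t) = 75·22/(t + 22)². Setting 75·22/(t+22)² = 75t/[(t+22)(56+t)] gives 22(56+t) = t(t+22), so t² = 22×56 = 1232.
t* = √1232 = 35.1 min.

35.1 min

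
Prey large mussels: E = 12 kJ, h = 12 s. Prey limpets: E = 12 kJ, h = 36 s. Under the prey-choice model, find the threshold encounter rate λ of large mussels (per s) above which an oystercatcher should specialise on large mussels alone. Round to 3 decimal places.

At the threshold, the rate on large mussels alone equals the profitability of limpets: λ·12/(1 + λ·12) = 12/36 = 0.3333.
Rearranging, λ(12 − 0.3333×12) = 0.3333, so λ = 0.3333/8 = 0.04167 per s.

0.042 per s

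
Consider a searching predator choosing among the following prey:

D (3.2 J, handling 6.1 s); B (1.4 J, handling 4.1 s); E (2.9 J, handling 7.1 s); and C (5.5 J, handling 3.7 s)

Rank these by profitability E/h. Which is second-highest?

D

In descending order of E/h:
C: 5.5/3.7 = 1.49 J/s
D: 3.2/6.1 = 0.525 J/s
E: 2.9/7.1 = 0.408 J/s
B: 1.4/4.1 = 0.341 J/s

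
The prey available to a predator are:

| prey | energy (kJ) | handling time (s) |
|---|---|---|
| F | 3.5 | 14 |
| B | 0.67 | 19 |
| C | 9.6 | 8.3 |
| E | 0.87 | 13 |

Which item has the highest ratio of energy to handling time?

C

Profitability E/h (kJ/s): F = 3.5/14 = 0.25, B = 0.67/19 = 0.0353, C = 9.6/8.3 = 1.16, E = 0.87/13 = 0.0669.
Ranked: C > F > E > B.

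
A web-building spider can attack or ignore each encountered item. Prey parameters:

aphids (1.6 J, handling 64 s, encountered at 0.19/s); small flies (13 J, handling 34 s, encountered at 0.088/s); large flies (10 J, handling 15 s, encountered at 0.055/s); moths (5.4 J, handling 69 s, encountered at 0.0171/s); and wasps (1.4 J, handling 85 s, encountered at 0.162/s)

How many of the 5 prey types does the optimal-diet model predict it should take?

Rank by E/h (J/s): large flies 0.667, small flies 0.382, moths 0.0783, aphids 0.025, wasps 0.0165. Include each in turn until the next type's E/h falls below the running intake rate.
Rate on top 1: 0.3014. small flies: 0.382 > 0.3014 → include.
Rate on top 2: 0.3517. moths: 0.0783 < 0.3517 → exclude; stop.
Optimal diet: large flies, small flies — 2 of 5 types.

2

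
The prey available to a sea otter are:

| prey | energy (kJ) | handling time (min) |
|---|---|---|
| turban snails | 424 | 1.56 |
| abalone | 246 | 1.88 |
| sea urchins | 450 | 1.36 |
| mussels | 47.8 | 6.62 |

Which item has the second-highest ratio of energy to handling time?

Profitability E/h (kJ/min): turban snails = 424/1.56 = 272, abalone = 246/1.88 = 131, sea urchins = 450/1.36 = 331, mussels = 47.8/6.62 = 7.22.
Ranked: sea urchins > turban snails > abalone > mussels.

turban snails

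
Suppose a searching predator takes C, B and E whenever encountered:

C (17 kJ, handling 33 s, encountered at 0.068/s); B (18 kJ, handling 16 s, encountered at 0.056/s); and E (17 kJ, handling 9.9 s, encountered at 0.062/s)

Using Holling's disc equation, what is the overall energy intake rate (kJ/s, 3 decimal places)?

0.677 kJ/s

R = (0.068×17 + 0.056×18 + 0.062×17) / (1 + 0.068×33 + 0.056×16 + 0.062×9.9) = 3.218/4.754 = 0.6769 kJ/s.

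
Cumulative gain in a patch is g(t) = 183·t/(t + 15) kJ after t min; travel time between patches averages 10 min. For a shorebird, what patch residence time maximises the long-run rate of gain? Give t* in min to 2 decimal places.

Optimal t* satisfies g'(t*) = g(t*)/(T + t*).
g'(t) = 183·15/(t + 15)². Setting 183·15/(t+15)² = 183t/[(t+15)(10+t)] gives 15(10+t) = t(t+15), so t² = 15×10 = 150.
t* = √150 = 12.25 min.

12.25 min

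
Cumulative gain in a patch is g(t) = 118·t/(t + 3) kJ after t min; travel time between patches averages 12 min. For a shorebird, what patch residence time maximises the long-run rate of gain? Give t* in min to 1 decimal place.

6.0 min

Optimal t* satisfies g'(t*) = g(t*)/(T + t*).
g'(t) = 118·3/(t + 3)². Setting 118·3/(t+3)² = 118t/[(t+3)(12+t)] gives 3(12+t) = t(t+3), so t² = 3×12 = 36.
t* = √36 = 6 min.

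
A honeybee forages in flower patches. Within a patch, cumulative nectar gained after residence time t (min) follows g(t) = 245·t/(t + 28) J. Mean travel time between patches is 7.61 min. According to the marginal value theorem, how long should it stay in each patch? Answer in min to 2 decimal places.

Maximise g(t)/(T+t): set derivative to zero → g'(t)(T+t) = g(t).
g'(t) = 245·28/(t + 28)². Setting 245·28/(t+28)² = 245t/[(t+28)(7.61+t)] gives 28(7.61+t) = t(t+28), so t² = 28×7.61 = 213.1.
t* = √213.1 = 14.6 min.

14.60 min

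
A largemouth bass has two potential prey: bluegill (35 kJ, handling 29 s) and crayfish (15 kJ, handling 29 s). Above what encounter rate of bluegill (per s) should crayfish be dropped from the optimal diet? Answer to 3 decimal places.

0.026 per s

Drop crayfish once their profitability E₂/h₂ falls below the rate achievable on bluegill alone: E₂/h₂ = λE₁/(1 + λh₁).
Solve for λ: λE₁h₂ = E₂(1 + λh₁) → λ(E₁h₂ − E₂h₁) = E₂ → λ = E₂/(E₁h₂ − E₂h₁).
λ = 15/(35×29 − 15×29) = 15/580 = 0.02586 per s.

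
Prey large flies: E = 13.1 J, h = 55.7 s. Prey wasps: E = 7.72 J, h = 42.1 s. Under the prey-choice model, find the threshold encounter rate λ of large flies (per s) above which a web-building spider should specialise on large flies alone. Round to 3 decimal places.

The zero-one rule: include wasps iff E₂/h₂ > λE₁/(1+λh₁). Equality gives the switch point.
λE₁h₂ = E₂ + λE₂h₁ ⇒ λ = E₂/(E₁h₂ − E₂h₁) = 7.72/(551.5 − 430) = 0.06354 per s.

0.064 per s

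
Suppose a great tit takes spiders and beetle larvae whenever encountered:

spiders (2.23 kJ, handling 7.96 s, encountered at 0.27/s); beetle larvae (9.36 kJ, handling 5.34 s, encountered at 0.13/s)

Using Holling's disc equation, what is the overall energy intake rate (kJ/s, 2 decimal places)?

0.47 kJ/s

R = Σλ_iE_i / (1 + Σλ_ih_i)
Numerator: 0.27×2.23 + 0.13×9.36 = 1.819
Denominator: 1 + 0.27×7.96 + 0.13×5.34 = 3.843
R = 1.819/3.843 = 0.4733 kJ/s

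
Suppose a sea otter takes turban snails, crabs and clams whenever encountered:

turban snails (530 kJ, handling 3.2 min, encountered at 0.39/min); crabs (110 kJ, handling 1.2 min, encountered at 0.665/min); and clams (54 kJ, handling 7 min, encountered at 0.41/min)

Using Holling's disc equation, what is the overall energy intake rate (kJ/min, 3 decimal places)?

Energy encountered per unit search time: 0.39×530 + 0.665×110 + 0.41×54 = 302 kJ/min.
Handling time per unit search time: 0.39×3.2 + 0.665×1.2 + 0.41×7 = 4.916.
Rate = 302/(1 + 4.916) = 51.05 kJ/min.

51.046 kJ/min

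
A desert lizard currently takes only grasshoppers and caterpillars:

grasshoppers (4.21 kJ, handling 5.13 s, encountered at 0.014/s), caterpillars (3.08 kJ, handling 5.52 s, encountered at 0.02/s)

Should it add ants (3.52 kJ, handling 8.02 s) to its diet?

Yes

Current rate: (0.014×4.21 + 0.02×3.08)/(1 + 0.014×5.13 + 0.02×5.52) = 0.102 kJ/s.
Profitability of ants: 3.52/8.02 = 0.4389 kJ/s.
Since 0.4389 > R, including ants increases the long-run rate.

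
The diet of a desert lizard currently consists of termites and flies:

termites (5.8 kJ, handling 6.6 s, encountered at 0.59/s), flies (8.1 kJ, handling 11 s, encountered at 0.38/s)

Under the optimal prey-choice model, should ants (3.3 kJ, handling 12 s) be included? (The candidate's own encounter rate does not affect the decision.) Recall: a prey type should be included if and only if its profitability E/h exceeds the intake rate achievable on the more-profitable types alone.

Intake rate on the current diet: R = (0.59×5.8 + 0.38×8.1) / (1 + 0.59×6.6 + 0.38×11) = 6.5/9.074 = 0.7163 kJ/s.
Profitability of ants: 3.3/12 = 0.275 kJ/s.
Since 0.275 < R, time spent handling ants is better spent searching.

No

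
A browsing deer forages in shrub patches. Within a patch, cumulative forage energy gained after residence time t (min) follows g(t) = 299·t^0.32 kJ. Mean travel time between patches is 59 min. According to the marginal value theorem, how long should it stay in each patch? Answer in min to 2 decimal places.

By the marginal value theorem, leave when the instantaneous gain rate g'(t) equals the habitat-wide average g(t)/(T + t).
g'(t) = 0.32·299·t^-0.68. Setting 0.32·299·t^-0.68 = 299·t^0.32/(59+t) gives 0.32(59+t) = t, so 0.68·t = 0.32×59.
t* = 0.32×59/0.68 = 27.76 min.

27.76 min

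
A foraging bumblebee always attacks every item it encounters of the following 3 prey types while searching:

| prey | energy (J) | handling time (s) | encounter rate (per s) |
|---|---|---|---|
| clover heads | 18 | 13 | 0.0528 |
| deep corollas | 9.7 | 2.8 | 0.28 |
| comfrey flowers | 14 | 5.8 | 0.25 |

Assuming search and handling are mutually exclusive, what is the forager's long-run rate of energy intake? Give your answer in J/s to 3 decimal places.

R = Σλ_iE_i / (1 + Σλ_ih_i)
Numerator: 0.0528×18 + 0.28×9.7 + 0.25×14 = 7.166
Denominator: 1 + 0.0528×13 + 0.28×2.8 + 0.25×5.8 = 3.92
R = 7.166/3.92 = 1.828 J/s

1.828 J/s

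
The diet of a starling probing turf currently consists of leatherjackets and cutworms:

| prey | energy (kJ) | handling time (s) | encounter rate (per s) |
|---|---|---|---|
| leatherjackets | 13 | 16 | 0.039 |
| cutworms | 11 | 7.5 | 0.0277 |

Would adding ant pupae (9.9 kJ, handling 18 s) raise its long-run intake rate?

Intake rate on the current diet: R = (0.039×13 + 0.0277×11) / (1 + 0.039×16 + 0.0277×7.5) = 0.8117/1.832 = 0.4431 kJ/s.
ant pupae: E/h = 9.9/18 = 0.55 kJ/s.
0.55 > 0.4431, so adding ant pupae raises the average — include it.

Yes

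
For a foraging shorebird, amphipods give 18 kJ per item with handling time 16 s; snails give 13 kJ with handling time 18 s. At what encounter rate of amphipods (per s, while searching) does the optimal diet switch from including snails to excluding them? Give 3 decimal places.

Drop snails once their profitability E₂/h₂ falls below the rate achievable on amphipods alone: E₂/h₂ = λE₁/(1 + λh₁).
Solve for λ: λE₁h₂ = E₂(1 + λh₁) → λ(E₁h₂ − E₂h₁) = E₂ → λ = E₂/(E₁h₂ − E₂h₁).
λ = 13/(18×18 − 13×16) = 13/116 = 0.1121 per s.

0.112 per s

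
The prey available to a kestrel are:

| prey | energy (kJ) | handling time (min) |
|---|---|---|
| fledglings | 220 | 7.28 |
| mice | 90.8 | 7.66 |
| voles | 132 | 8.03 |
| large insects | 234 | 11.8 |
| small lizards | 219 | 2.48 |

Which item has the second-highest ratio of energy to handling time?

Profitability E/h (kJ/min): fledglings = 220/7.28 = 30.2, mice = 90.8/7.66 = 11.9, voles = 132/8.03 = 16.4, large insects = 234/11.8 = 19.8, small lizards = 219/2.48 = 88.3.
Ranked: small lizards > fledglings > large insects > voles > mice.

fledglings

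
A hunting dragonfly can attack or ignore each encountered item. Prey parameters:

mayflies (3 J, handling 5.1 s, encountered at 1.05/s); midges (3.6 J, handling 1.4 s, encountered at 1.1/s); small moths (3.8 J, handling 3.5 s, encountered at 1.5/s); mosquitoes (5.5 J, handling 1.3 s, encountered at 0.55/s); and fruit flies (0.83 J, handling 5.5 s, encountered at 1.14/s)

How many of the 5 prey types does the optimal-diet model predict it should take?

2

E/h in descending order: mosquitoes 4.23, midges 2.57, small moths 1.09, mayflies 0.588, fruit flies 0.151 J/s. The optimal diet is the largest prefix of this list for which every included type satisfies E_i/h_i > R on the types above it.
Rate on top 1: 1.764. midges: 2.57 > 1.764 → include.
Rate on top 2: 2.146. small moths: 1.09 < 2.146 → exclude; stop.
Optimal diet: mosquitoes, midges — 2 of 5 types.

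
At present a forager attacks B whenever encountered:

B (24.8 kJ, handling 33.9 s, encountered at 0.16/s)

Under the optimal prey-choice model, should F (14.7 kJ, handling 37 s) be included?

No

Intake rate on the current diet: R = (0.16×24.8) / (1 + 0.16×33.9) = 3.968/6.424 = 0.6177 kJ/s.
F: E/h = 14.7/37 = 0.3973 kJ/s.
Since 0.3973 < R, time spent handling F is better spent searching.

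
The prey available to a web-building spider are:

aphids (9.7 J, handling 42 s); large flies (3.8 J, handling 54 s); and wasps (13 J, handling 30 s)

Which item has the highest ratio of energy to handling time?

In descending order of E/h:
wasps: 13/30 = 0.433 J/s
aphids: 9.7/42 = 0.231 J/s
large flies: 3.8/54 = 0.0704 J/s

wasps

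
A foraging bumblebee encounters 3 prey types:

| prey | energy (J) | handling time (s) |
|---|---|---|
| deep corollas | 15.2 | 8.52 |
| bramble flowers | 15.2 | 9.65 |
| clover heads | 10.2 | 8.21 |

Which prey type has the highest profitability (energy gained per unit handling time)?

deep corollas

Profitability E/h (J/s): deep corollas = 15.2/8.52 = 1.78, bramble flowers = 15.2/9.65 = 1.58, clover heads = 10.2/8.21 = 1.24.
Ranked: deep corollas > bramble flowers > clover heads.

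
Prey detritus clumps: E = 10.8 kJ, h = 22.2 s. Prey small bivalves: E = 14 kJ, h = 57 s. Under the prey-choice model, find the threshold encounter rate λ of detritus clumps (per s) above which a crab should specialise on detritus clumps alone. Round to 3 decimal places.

Drop small bivalves once their profitability E₂/h₂ falls below the rate achievable on detritus clumps alone: E₂/h₂ = λE₁/(1 + λh₁).
Solve for λ: λE₁h₂ = E₂(1 + λh₁) → λ(E₁h₂ − E₂h₁) = E₂ → λ = E₂/(E₁h₂ − E₂h₁).
λ = 14/(10.8×57 − 14×22.2) = 14/304.8 = 0.04593 per s.

0.046 per s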